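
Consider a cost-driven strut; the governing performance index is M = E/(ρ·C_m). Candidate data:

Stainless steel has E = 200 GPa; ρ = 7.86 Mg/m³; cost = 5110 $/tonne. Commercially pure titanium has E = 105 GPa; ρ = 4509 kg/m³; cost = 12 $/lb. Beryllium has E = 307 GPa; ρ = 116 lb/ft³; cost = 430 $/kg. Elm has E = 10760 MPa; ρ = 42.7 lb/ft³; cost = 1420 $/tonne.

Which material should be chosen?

Normalizing units and computing the index:
  stainless steel: E = 200.0 GPa, ρ = 7860 kg/m³, cost = 5.110 $/kg
  commercially pure titanium: E = 105.0 GPa, ρ = 4509 kg/m³, cost = 26.46 $/kg
  beryllium: E = 307.0 GPa, ρ = 1858 kg/m³, cost = 430.0 $/kg
  elm: E = 10.76 GPa, ρ = 684.0 kg/m³, cost = 1.420 $/kg
  elm: M = 11.1 MN·m per $
  stainless steel: M = 4.98 MN·m per $
  commercially pure titanium: M = 0.880 MN·m per $
  beryllium: M = 0.384 MN·m per $
Elm has the largest M.

elm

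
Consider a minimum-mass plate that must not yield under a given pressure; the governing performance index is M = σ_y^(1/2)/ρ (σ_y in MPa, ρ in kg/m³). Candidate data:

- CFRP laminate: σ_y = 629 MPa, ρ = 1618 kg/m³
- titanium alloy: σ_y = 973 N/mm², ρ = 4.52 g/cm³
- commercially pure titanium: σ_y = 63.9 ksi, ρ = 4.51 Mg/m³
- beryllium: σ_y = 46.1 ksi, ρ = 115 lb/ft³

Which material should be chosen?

CFRP laminate

After converting to SI:
  CFRP laminate: σ_y = 629.0 MPa, ρ = 1618 kg/m³
  titanium alloy: σ_y = 973.0 MPa, ρ = 4520 kg/m³
  commercially pure titanium: σ_y = 440.6 MPa, ρ = 4510 kg/m³
  beryllium: σ_y = 317.8 MPa, ρ = 1842 kg/m³
  CFRP laminate: M = 15.5×10⁻³
  beryllium: M = 9.68×10⁻³
  titanium alloy: M = 6.90×10⁻³
  commercially pure titanium: M = 4.65×10⁻³
CFRP laminate ranks first.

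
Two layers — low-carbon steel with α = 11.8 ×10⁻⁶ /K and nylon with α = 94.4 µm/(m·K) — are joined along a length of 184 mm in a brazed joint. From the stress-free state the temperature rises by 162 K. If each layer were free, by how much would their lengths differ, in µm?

2460 µm

Δα = |11.8 − 94.4|×10⁻⁶/K = 82.6×10⁻⁶/K.
ΔL_mismatch = Δα·L·ΔT = 82.6×10⁻⁶ × 184.0 mm × 162.0 K = 2460 µm.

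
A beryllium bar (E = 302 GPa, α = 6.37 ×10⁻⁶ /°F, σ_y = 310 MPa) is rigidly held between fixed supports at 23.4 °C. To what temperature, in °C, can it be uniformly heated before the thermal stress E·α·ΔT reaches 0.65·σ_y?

81.6 °C

α = 6.37×10⁻⁶/°F × 9/5 = 11.5×10⁻⁶/K.
E·α·ΔT = 201.5 MPa ⇒ ΔT = 201.5 / (302.0×10³ × 11.5×10⁻⁶) = 58.19 K.
T = 23.4 + 58.19 = 81.59 °C.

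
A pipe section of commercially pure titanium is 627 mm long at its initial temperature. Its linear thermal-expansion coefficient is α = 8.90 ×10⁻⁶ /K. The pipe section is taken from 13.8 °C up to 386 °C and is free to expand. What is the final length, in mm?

629.08 mm

ΔT = 386 − 13.8 = 372.2 K.
ΔL = α·L₀·ΔT = 8.90×10⁻⁶ × 627 mm × 372.2 K = 2.08 mm.
L = L₀ + ΔL = 627 + 2.08 = 629.08 mm.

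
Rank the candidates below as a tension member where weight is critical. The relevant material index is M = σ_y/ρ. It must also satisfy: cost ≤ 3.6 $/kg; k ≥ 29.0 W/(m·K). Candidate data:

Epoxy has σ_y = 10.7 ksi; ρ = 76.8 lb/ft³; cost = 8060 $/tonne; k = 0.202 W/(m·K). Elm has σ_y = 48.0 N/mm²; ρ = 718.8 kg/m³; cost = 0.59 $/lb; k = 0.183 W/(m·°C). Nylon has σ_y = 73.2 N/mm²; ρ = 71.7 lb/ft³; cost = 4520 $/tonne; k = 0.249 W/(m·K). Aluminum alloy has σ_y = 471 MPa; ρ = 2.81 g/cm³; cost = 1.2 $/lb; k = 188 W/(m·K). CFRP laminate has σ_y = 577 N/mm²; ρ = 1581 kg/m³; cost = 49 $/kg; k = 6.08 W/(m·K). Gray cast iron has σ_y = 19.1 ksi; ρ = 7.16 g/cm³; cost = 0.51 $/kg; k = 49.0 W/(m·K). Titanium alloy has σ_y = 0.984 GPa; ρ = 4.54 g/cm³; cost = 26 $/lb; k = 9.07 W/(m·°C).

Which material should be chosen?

Screen on constraints: cost ≤ 3.6 $/kg; k ≥ 29.0 W/(m·K). Survivors: aluminum alloy, gray cast iron.
Convert each candidate to consistent units, then evaluate M:
  aluminum alloy: σ_y = 471.0 MPa, ρ = 2810 kg/m³
  gray cast iron: σ_y = 131.7 MPa, ρ = 7160 kg/m³
  aluminum alloy: M = 168 kN·m/kg
  gray cast iron: M = 18.4 kN·m/kg
Highest index: aluminum alloy.

aluminum alloy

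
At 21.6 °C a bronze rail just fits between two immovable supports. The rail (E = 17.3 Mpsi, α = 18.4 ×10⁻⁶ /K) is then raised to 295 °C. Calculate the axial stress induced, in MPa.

600 MPa

E = 17.3 Mpsi = 119.3 GPa.
ΔT = 273.4 K. Constrained thermal stress σ = E·α·ΔT = 119.3×10³ MPa × 18.4×10⁻⁶ × 273.4 = 600 MPa (compressive).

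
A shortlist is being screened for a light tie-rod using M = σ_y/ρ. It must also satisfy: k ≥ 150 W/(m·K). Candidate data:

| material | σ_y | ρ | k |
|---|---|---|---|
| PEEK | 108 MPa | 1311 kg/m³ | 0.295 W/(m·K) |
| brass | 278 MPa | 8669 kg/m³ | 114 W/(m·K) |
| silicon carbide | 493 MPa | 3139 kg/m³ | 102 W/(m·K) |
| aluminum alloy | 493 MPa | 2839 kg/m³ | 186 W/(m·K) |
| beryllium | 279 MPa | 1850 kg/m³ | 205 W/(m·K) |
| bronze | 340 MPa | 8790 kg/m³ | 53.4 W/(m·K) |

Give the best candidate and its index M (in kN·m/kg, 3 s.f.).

Screen on constraints: k ≥ 150 W/(m·K). Survivors: aluminum alloy, beryllium.
Computing M directly (units already consistent):
  aluminum alloy: M = 174 kN·m/kg
  beryllium: M = 151 kN·m/kg
Highest index: aluminum alloy.

aluminum alloy, M = 174 kN·m/kg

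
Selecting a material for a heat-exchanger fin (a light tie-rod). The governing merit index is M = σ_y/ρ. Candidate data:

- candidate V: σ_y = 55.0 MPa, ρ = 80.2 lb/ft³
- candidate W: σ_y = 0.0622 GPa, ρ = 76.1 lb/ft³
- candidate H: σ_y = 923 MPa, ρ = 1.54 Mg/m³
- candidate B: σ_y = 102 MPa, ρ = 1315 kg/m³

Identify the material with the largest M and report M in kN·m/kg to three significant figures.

In SI units:
  candidate V: σ_y = 55.00 MPa, ρ = 1285 kg/m³
  candidate W: σ_y = 62.20 MPa, ρ = 1219 kg/m³
  candidate H: σ_y = 923.0 MPa, ρ = 1540 kg/m³
  candidate B: σ_y = 102.0 MPa, ρ = 1315 kg/m³
  candidate H: M = 599 kN·m/kg
  candidate B: M = 77.6 kN·m/kg
  candidate W: M = 51.0 kN·m/kg
  candidate V: M = 42.8 kN·m/kg
Candidate H has the largest M.

candidate H, M = 599 kN·m/kg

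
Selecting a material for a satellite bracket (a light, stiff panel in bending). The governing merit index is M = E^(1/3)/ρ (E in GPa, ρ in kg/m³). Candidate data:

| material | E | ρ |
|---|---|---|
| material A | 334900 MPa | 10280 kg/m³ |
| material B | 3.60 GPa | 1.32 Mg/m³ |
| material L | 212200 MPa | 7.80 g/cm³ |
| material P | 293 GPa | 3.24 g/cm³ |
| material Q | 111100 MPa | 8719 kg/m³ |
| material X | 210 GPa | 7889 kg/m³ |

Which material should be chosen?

After converting to SI:
  material A: E = 334.9 GPa, ρ = 10280 kg/m³
  material B: E = 3.600 GPa, ρ = 1320 kg/m³
  material L: E = 212.2 GPa, ρ = 7800 kg/m³
  material P: E = 293.0 GPa, ρ = 3240 kg/m³
  material Q: E = 111.1 GPa, ρ = 8719 kg/m³
  material X: E = 210.0 GPa, ρ = 7889 kg/m³
  material P: M = 2.05×10⁻³
  material B: M = 1.16×10⁻³
  material L: M = 0.765×10⁻³
  material X: M = 0.753×10⁻³
  material A: M = 0.676×10⁻³
  material Q: M = 0.551×10⁻³
Material P has the largest M.

material P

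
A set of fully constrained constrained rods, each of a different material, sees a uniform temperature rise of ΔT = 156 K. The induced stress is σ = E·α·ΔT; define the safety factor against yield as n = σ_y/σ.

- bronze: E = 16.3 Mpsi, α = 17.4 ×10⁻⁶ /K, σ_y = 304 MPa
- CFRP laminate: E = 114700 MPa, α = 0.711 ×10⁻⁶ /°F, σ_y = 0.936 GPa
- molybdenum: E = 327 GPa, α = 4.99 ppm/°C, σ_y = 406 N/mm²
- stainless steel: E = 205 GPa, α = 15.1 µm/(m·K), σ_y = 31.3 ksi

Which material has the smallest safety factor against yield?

stainless steel

In consistent units (E in GPa, α in ×10⁻⁶/K, σ_y in MPa):
  bronze: E = 112.4, α = 17.4, σ_y = 304.0 → σ = 305 MPa, n = 0.997
  CFRP laminate: E = 114.7, α = 1.28, σ_y = 936.0 → σ = 22.9 MPa, n = 40.9
  molybdenum: E = 327.0, α = 4.99, σ_y = 406.0 → σ = 255 MPa, n = 1.59
  stainless steel: E = 205.0, α = 15.1, σ_y = 215.8 → σ = 483 MPa, n = 0.447
The minimum is stainless steel at n = 0.447.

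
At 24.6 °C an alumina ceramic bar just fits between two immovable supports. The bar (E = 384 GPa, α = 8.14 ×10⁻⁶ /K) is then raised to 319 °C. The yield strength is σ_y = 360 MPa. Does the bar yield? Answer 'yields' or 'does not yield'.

ΔT = 294.4 K. Constrained thermal stress σ = E·α·ΔT = 384.0×10³ MPa × 8.14×10⁻⁶ × 294.4 = 920 MPa (compressive).
Compare to σ_y = 360 MPa: σ ≥ σ_y, so it yields.

yields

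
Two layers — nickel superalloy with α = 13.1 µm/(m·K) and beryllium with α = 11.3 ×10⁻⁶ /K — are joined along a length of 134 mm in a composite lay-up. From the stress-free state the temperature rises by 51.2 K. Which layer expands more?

nickel superalloy

α(nickel superalloy) = 13.1×10⁻⁶/K vs α(beryllium) = 11.3×10⁻⁶/K.
Higher α expands more for the same ΔT: nickel superalloy.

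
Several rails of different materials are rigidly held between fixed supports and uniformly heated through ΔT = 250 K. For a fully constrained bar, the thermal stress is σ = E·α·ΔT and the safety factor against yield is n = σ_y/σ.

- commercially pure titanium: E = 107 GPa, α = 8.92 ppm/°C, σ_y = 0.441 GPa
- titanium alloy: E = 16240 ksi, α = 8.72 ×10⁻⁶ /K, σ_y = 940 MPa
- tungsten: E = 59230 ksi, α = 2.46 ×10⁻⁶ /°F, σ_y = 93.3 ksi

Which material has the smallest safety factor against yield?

tungsten

With everything in SI (GPa, ×10⁻⁶/K, MPa):
  commercially pure titanium: E = 107.0, α = 8.92, σ_y = 441.0 → σ = 239 MPa, n = 1.85
  titanium alloy: E = 112.0, α = 8.72, σ_y = 940.0 → σ = 244 MPa, n = 3.85
  tungsten: E = 408.4, α = 4.43, σ_y = 643.3 → σ = 452 MPa, n = 1.42
The minimum is tungsten at n = 1.42.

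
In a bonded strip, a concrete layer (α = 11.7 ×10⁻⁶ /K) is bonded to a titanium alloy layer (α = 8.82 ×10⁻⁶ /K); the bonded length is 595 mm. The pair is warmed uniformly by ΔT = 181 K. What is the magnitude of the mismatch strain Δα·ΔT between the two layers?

Δα = |11.7 − 8.82|×10⁻⁶/K = 2.88×10⁻⁶/K.
Mismatch strain = Δα·ΔT = 2.88×10⁻⁶ × 181.0 = 5.21×10⁻⁴.

5.21×10⁻⁴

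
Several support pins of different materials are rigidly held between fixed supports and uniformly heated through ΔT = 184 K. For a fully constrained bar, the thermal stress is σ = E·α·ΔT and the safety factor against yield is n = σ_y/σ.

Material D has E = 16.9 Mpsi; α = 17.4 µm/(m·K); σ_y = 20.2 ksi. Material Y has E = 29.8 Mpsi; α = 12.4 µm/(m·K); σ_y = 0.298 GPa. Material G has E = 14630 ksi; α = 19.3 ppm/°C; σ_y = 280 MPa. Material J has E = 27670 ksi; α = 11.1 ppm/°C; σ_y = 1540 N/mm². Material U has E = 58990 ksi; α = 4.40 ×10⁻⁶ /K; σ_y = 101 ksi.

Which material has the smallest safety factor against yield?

material D

Converting E to GPa, α to ×10⁻⁶/K, σ_y to MPa, then σ and n for each:
  material D: E = 116.5, α = 17.4, σ_y = 139.3 → σ = 373 MPa, n = 0.373
  material Y: E = 205.5, α = 12.4, σ_y = 298.0 → σ = 469 MPa, n = 0.636
  material G: E = 100.9, α = 19.3, σ_y = 280.0 → σ = 358 MPa, n = 0.782
  material J: E = 190.8, α = 11.1, σ_y = 1540 → σ = 390 MPa, n = 3.95
  material U: E = 406.7, α = 4.40, σ_y = 696.4 → σ = 329 MPa, n = 2.11
The minimum is material D at n = 0.373.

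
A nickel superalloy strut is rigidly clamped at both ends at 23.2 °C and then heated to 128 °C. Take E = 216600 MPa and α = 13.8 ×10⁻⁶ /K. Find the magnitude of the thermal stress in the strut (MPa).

313 MPa

E = 216600 MPa = 216.6 GPa.
ΔT = 104.8 K. Constrained thermal stress σ = E·α·ΔT = 216.6×10³ MPa × 13.8×10⁻⁶ × 104.8 = 313 MPa (compressive).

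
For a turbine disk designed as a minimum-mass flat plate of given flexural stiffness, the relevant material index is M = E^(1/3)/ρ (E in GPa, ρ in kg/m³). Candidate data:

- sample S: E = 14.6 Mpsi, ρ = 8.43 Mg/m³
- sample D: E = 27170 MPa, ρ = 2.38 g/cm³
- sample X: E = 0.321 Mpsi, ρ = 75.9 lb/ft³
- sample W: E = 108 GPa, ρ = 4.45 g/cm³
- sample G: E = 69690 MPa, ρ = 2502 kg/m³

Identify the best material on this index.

After converting to SI:
  sample S: E = 100.7 GPa, ρ = 8430 kg/m³
  sample D: E = 27.17 GPa, ρ = 2380 kg/m³
  sample X: E = 2.213 GPa, ρ = 1216 kg/m³
  sample W: E = 108.0 GPa, ρ = 4450 kg/m³
  sample G: E = 69.69 GPa, ρ = 2502 kg/m³
  sample G: M = 1.64×10⁻³
  sample D: M = 1.26×10⁻³
  sample X: M = 1.07×10⁻³
  sample W: M = 1.07×10⁻³
  sample S: M = 0.552×10⁻³
Sample G ranks first.

sample G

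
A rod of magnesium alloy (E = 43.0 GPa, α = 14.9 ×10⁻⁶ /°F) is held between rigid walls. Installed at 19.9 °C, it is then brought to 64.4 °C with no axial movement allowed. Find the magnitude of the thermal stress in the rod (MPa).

51.3 MPa

α = 14.9×10⁻⁶/°F × 9/5 = 26.8×10⁻⁶/K.
ΔT = 44.50 K. Constrained thermal stress σ = E·α·ΔT = 43.00×10³ MPa × 26.8×10⁻⁶ × 44.50 = 51.3 MPa (compressive).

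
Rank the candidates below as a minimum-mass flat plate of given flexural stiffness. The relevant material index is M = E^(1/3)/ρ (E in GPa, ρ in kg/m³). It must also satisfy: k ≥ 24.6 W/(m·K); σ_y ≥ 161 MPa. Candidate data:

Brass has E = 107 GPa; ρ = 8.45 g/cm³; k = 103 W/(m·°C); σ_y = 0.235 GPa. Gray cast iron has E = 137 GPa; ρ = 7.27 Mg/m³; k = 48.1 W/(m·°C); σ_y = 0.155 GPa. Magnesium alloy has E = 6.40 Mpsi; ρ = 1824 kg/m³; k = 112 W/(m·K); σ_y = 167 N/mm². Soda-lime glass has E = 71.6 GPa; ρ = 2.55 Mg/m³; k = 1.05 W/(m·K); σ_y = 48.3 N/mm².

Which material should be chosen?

magnesium alloy

Screen on constraints: k ≥ 24.6 W/(m·K); σ_y ≥ 161 MPa. Survivors: brass, magnesium alloy.
Normalizing units and computing the index:
  brass: E = 107.0 GPa, ρ = 8450 kg/m³
  magnesium alloy: E = 44.13 GPa, ρ = 1824 kg/m³
  magnesium alloy: M = 1.94×10⁻³
  brass: M = 0.562×10⁻³
Magnesium alloy has the largest M.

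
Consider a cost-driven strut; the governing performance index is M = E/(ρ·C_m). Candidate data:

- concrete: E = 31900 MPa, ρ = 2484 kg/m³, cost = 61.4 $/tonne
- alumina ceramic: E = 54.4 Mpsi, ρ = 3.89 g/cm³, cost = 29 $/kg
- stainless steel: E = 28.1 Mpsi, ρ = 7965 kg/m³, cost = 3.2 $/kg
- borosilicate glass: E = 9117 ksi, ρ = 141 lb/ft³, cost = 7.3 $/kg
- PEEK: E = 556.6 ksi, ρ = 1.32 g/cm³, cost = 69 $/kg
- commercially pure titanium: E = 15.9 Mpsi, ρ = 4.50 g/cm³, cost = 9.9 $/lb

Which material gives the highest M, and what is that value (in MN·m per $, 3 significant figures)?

concrete, M = 209 MN·m per $

Convert each candidate to consistent units, then evaluate M:
  concrete: E = 31.90 GPa, ρ = 2484 kg/m³, cost = 0.06140 $/kg
  alumina ceramic: E = 375.1 GPa, ρ = 3890 kg/m³, cost = 29.00 $/kg
  stainless steel: E = 193.7 GPa, ρ = 7965 kg/m³, cost = 3.200 $/kg
  borosilicate glass: E = 62.86 GPa, ρ = 2259 kg/m³, cost = 7.300 $/kg
  PEEK: E = 3.838 GPa, ρ = 1320 kg/m³, cost = 69.00 $/kg
  commercially pure titanium: E = 109.6 GPa, ρ = 4500 kg/m³, cost = 21.83 $/kg
  concrete: M = 209 MN·m per $
  stainless steel: M = 7.60 MN·m per $
  borosilicate glass: M = 3.81 MN·m per $
  alumina ceramic: M = 3.32 MN·m per $
  commercially pure titanium: M = 1.12 MN·m per $
  PEEK: M = 0.0421 MN·m per $
The maximum is for concrete.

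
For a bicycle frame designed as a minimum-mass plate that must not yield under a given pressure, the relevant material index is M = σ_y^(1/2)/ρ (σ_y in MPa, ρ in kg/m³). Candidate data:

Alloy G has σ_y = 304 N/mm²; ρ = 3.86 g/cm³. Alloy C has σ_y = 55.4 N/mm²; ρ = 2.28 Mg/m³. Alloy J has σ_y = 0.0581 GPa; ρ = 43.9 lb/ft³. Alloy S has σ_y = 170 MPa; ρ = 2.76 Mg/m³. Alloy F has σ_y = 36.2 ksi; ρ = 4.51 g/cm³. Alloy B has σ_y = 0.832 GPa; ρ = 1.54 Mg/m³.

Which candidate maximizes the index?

alloy B

Putting every candidate on a common basis:
  alloy G: σ_y = 304.0 MPa, ρ = 3860 kg/m³
  alloy C: σ_y = 55.40 MPa, ρ = 2280 kg/m³
  alloy J: σ_y = 58.10 MPa, ρ = 703.2 kg/m³
  alloy S: σ_y = 170.0 MPa, ρ = 2760 kg/m³
  alloy F: σ_y = 249.6 MPa, ρ = 4510 kg/m³
  alloy B: σ_y = 832.0 MPa, ρ = 1540 kg/m³
  alloy B: M = 18.7×10⁻³
  alloy J: M = 10.8×10⁻³
  alloy S: M = 4.72×10⁻³
  alloy G: M = 4.52×10⁻³
  alloy F: M = 3.50×10⁻³
  alloy C: M = 3.26×10⁻³
The maximum is for alloy B.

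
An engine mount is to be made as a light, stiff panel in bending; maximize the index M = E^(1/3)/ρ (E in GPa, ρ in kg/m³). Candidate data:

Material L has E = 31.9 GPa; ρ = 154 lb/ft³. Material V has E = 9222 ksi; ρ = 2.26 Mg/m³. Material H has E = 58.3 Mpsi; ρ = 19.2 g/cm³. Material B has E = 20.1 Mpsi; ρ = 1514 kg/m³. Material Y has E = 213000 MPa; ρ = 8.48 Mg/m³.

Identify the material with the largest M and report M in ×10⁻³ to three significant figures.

material B, M = 3.42×10⁻³

Convert each candidate to consistent units, then evaluate M:
  material L: E = 31.90 GPa, ρ = 2467 kg/m³
  material V: E = 63.58 GPa, ρ = 2260 kg/m³
  material H: E = 402.0 GPa, ρ = 19200 kg/m³
  material B: E = 138.6 GPa, ρ = 1514 kg/m³
  material Y: E = 213.0 GPa, ρ = 8480 kg/m³
  material B: M = 3.42×10⁻³
  material V: M = 1.77×10⁻³
  material L: M = 1.29×10⁻³
  material Y: M = 0.704×10⁻³
  material H: M = 0.384×10⁻³
Material B has the largest M.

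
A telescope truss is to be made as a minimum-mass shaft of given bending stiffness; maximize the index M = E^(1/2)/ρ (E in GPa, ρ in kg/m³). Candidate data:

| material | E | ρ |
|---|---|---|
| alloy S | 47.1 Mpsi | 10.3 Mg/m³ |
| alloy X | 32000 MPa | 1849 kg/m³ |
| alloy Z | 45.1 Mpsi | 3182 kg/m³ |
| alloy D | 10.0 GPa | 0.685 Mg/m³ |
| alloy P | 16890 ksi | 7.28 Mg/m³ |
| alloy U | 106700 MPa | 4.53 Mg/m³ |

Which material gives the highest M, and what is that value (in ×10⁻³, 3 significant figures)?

After converting to SI:
  alloy S: E = 324.7 GPa, ρ = 10300 kg/m³
  alloy X: E = 32.00 GPa, ρ = 1849 kg/m³
  alloy Z: E = 311.0 GPa, ρ = 3182 kg/m³
  alloy D: E = 10.00 GPa, ρ = 685.0 kg/m³
  alloy P: E = 116.5 GPa, ρ = 7280 kg/m³
  alloy U: E = 106.7 GPa, ρ = 4530 kg/m³
  alloy Z: M = 5.54×10⁻³
  alloy D: M = 4.62×10⁻³
  alloy X: M = 3.06×10⁻³
  alloy U: M = 2.28×10⁻³
  alloy S: M = 1.75×10⁻³
  alloy P: M = 1.48×10⁻³
Alloy Z has the largest M.

alloy Z, M = 5.54×10⁻³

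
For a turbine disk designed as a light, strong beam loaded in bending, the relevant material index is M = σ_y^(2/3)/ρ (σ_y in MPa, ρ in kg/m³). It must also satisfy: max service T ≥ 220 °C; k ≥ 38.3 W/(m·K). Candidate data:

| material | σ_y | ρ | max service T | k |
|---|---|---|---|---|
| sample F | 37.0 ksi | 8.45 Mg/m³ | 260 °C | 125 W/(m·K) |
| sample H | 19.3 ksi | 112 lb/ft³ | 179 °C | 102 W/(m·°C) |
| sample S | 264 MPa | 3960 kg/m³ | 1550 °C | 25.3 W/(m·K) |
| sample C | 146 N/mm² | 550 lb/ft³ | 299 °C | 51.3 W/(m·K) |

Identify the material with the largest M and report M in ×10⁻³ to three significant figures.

Screen on constraints: max service T ≥ 220 °C; k ≥ 38.3 W/(m·K). Survivors: sample F, sample C.
Normalizing units and computing the index:
  sample F: σ_y = 255.1 MPa, ρ = 8450 kg/m³
  sample C: σ_y = 146.0 MPa, ρ = 8810 kg/m³
  sample F: M = 4.76×10⁻³
  sample C: M = 3.15×10⁻³
Sample F ranks first.

sample F, M = 4.76×10⁻³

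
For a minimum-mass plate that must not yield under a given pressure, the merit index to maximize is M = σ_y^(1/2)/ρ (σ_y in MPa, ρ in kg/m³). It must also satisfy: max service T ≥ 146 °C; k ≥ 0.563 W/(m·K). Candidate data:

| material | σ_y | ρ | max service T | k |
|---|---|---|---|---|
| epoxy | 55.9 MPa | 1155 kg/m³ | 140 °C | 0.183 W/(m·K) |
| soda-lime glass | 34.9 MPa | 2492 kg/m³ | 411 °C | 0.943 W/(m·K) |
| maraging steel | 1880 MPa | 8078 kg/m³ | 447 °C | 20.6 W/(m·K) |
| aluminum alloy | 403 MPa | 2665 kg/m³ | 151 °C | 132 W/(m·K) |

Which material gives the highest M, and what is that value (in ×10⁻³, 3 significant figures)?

aluminum alloy, M = 7.53×10⁻³

Screen on constraints: max service T ≥ 146 °C; k ≥ 0.563 W/(m·K). Survivors: soda-lime glass, maraging steel, aluminum alloy.
Computing M directly (units already consistent):
  aluminum alloy: M = 7.53×10⁻³
  maraging steel: M = 5.37×10⁻³
  soda-lime glass: M = 2.37×10⁻³
The maximum is for aluminum alloy.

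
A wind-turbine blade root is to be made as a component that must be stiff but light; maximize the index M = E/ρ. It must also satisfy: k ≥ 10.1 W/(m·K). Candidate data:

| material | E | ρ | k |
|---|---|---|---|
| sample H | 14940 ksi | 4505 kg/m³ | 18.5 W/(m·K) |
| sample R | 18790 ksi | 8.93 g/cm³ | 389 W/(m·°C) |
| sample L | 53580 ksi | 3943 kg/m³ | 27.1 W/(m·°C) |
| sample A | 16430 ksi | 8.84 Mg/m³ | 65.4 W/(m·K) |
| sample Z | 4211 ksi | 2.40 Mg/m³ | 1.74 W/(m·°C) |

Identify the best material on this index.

sample L

Screen on constraints: k ≥ 10.1 W/(m·K). Survivors: sample H, sample R, sample L, sample A.
In SI units:
  sample H: E = 103.0 GPa, ρ = 4505 kg/m³
  sample R: E = 129.6 GPa, ρ = 8930 kg/m³
  sample L: E = 369.4 GPa, ρ = 3943 kg/m³
  sample A: E = 113.3 GPa, ρ = 8840 kg/m³
  sample L: M = 93.7 MN·m/kg
  sample H: M = 22.9 MN·m/kg
  sample R: M = 14.5 MN·m/kg
  sample A: M = 12.8 MN·m/kg
Sample L has the largest M.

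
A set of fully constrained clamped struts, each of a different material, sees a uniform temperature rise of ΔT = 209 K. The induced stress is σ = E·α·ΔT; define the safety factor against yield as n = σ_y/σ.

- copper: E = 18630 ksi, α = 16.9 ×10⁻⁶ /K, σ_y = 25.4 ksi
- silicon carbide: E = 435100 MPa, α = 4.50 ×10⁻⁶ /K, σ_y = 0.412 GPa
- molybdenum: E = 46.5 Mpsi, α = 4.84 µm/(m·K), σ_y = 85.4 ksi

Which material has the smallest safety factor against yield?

copper

Per material, after unit conversion:
  copper: E = 128.4, α = 16.9, σ_y = 175.1 → σ = 454 MPa, n = 0.386
  silicon carbide: E = 435.1, α = 4.50, σ_y = 412.0 → σ = 409 MPa, n = 1.01
  molybdenum: E = 320.6, α = 4.84, σ_y = 588.8 → σ = 324 MPa, n = 1.82
The minimum is copper at n = 0.386.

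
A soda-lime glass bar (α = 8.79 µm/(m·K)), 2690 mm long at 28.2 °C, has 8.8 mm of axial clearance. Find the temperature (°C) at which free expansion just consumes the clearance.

α·L₀·ΔT = 8.8 mm ⇒ ΔT = 8.8 / (8.79×10⁻⁶ × 2690.0) = 372.2 K.
T = 28.2 + 372.2 = 400.4 °C.

400 °C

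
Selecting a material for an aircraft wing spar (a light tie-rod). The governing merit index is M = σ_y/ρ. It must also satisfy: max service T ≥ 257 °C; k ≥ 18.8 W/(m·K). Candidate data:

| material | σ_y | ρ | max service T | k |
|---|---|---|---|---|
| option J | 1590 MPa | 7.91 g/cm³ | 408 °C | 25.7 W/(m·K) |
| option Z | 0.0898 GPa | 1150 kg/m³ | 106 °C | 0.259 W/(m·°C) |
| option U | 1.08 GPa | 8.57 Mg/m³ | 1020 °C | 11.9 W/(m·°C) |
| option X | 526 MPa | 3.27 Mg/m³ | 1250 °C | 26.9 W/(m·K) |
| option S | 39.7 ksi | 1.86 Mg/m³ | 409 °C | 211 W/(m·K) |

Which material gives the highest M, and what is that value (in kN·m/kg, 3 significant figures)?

Screen on constraints: max service T ≥ 257 °C; k ≥ 18.8 W/(m·K). Survivors: option J, option X, option S.
In SI units:
  option J: σ_y = 1590 MPa, ρ = 7910 kg/m³
  option X: σ_y = 526.0 MPa, ρ = 3270 kg/m³
  option S: σ_y = 273.7 MPa, ρ = 1860 kg/m³
  option J: M = 201 kN·m/kg
  option X: M = 161 kN·m/kg
  option S: M = 147 kN·m/kg
Option J has the largest M.

option J, M = 201 kN·m/kg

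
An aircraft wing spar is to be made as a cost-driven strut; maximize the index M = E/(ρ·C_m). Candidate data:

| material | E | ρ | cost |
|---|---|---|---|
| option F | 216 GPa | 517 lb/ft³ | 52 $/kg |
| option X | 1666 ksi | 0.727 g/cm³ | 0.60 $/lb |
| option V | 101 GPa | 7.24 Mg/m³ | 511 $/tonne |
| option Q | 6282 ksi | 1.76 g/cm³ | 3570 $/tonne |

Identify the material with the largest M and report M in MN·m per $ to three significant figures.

option V, M = 27.3 MN·m per $

Putting every candidate on a common basis:
  option F: E = 216.0 GPa, ρ = 8282 kg/m³, cost = 52.00 $/kg
  option X: E = 11.49 GPa, ρ = 727.0 kg/m³, cost = 1.323 $/kg
  option V: E = 101.0 GPa, ρ = 7240 kg/m³, cost = 0.5110 $/kg
  option Q: E = 43.31 GPa, ρ = 1760 kg/m³, cost = 3.570 $/kg
  option V: M = 27.3 MN·m per $
  option X: M = 11.9 MN·m per $
  option Q: M = 6.89 MN·m per $
  option F: M = 0.502 MN·m per $
The maximum is for option V.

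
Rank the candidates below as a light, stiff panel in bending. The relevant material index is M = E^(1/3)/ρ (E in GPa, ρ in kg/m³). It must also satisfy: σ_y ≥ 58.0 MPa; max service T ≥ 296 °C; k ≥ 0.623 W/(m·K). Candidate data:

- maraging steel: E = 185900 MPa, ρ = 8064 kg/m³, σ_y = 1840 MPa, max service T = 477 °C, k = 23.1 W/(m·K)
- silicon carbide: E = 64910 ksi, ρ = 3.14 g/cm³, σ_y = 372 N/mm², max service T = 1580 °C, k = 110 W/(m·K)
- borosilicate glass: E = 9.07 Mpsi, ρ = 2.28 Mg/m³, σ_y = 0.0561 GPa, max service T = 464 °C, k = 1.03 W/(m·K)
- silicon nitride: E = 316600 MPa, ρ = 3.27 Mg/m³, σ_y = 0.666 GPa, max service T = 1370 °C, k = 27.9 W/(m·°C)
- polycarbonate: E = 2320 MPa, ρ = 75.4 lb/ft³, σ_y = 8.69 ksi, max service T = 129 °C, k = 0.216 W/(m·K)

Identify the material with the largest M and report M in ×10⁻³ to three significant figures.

Screen on constraints: σ_y ≥ 58.0 MPa; max service T ≥ 296 °C; k ≥ 0.623 W/(m·K). Survivors: maraging steel, silicon carbide, silicon nitride.
Putting every candidate on a common basis:
  maraging steel: E = 185.9 GPa, ρ = 8064 kg/m³
  silicon carbide: E = 447.5 GPa, ρ = 3140 kg/m³
  silicon nitride: E = 316.6 GPa, ρ = 3270 kg/m³
  silicon carbide: M = 2.44×10⁻³
  silicon nitride: M = 2.08×10⁻³
  maraging steel: M = 0.708×10⁻³
Silicon carbide has the largest M.

silicon carbide, M = 2.44×10⁻³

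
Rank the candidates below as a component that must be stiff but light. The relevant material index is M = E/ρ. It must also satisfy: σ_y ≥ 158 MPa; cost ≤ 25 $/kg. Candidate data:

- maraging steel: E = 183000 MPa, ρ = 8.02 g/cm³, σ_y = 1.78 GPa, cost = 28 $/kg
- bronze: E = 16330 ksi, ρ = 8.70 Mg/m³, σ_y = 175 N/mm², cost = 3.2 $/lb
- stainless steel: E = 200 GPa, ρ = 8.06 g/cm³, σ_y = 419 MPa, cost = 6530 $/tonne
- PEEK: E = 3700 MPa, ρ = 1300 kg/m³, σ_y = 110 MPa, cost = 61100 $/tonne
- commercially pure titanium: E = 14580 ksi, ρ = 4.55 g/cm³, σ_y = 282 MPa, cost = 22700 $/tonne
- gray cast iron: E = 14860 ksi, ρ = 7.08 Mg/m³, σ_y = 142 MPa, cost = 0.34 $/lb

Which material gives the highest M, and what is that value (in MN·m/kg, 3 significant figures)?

Screen on constraints: σ_y ≥ 158 MPa; cost ≤ 25 $/kg. Survivors: bronze, stainless steel, commercially pure titanium.
Convert each candidate to consistent units, then evaluate M:
  bronze: E = 112.6 GPa, ρ = 8700 kg/m³
  stainless steel: E = 200.0 GPa, ρ = 8060 kg/m³
  commercially pure titanium: E = 100.5 GPa, ρ = 4550 kg/m³
  stainless steel: M = 24.8 MN·m/kg
  commercially pure titanium: M = 22.1 MN·m/kg
  bronze: M = 12.9 MN·m/kg
Stainless steel ranks first.

stainless steel, M = 24.8 MN·m/kg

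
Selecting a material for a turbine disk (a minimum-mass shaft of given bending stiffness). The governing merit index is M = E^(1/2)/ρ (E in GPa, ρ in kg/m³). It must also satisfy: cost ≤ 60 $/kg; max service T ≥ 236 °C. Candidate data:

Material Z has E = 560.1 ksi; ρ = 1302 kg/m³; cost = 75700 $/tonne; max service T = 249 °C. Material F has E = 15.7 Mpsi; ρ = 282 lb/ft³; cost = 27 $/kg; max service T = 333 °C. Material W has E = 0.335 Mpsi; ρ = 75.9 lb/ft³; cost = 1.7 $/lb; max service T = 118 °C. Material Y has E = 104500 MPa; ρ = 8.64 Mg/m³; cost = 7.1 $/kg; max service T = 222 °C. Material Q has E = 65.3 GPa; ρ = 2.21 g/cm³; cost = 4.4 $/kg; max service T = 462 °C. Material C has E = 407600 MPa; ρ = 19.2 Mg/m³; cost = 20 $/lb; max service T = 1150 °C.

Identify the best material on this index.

material Q

Screen on constraints: cost ≤ 60 $/kg; max service T ≥ 236 °C. Survivors: material F, material Q, material C.
After converting to SI:
  material F: E = 108.2 GPa, ρ = 4517 kg/m³
  material Q: E = 65.30 GPa, ρ = 2210 kg/m³
  material C: E = 407.6 GPa, ρ = 19200 kg/m³
  material Q: M = 3.66×10⁻³
  material F: M = 2.30×10⁻³
  material C: M = 1.05×10⁻³
The maximum is for material Q.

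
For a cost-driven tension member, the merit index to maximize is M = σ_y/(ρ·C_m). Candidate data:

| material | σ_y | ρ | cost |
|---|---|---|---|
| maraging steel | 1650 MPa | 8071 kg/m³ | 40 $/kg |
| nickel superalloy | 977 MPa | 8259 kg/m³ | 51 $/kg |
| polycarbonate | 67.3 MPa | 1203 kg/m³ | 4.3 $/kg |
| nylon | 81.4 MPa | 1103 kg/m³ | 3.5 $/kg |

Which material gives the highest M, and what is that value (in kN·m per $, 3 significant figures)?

Evaluate M for each candidate:
  nylon: M = 21.1 kN·m per $
  polycarbonate: M = 13.0 kN·m per $
  maraging steel: M = 5.11 kN·m per $
  nickel superalloy: M = 2.32 kN·m per $
Highest index: nylon.

nylon, M = 21.1 kN·m per $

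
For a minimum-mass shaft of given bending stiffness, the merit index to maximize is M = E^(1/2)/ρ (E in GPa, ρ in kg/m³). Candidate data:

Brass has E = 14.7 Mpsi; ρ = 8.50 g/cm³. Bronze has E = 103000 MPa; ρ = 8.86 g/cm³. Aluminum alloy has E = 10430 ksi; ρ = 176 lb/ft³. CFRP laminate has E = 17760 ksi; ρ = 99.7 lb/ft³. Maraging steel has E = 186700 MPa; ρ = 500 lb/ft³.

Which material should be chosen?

CFRP laminate

Normalizing units and computing the index:
  brass: E = 101.4 GPa, ρ = 8500 kg/m³
  bronze: E = 103.0 GPa, ρ = 8860 kg/m³
  aluminum alloy: E = 71.91 GPa, ρ = 2819 kg/m³
  CFRP laminate: E = 122.5 GPa, ρ = 1597 kg/m³
  maraging steel: E = 186.7 GPa, ρ = 8009 kg/m³
  CFRP laminate: M = 6.93×10⁻³
  aluminum alloy: M = 3.01×10⁻³
  maraging steel: M = 1.71×10⁻³
  brass: M = 1.18×10⁻³
  bronze: M = 1.15×10⁻³
CFRP laminate ranks first.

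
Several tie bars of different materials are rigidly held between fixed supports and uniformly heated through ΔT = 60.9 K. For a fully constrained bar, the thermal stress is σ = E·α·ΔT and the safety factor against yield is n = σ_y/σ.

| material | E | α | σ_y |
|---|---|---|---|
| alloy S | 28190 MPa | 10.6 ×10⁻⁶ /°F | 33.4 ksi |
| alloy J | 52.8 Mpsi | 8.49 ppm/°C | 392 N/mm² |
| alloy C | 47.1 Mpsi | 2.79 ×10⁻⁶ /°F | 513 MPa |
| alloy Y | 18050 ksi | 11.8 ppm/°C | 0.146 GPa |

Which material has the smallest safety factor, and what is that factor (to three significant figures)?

In consistent units (E in GPa, α in ×10⁻⁶/K, σ_y in MPa):
  alloy S: E = 28.19, α = 19.1, σ_y = 230.3 → σ = 32.8 MPa, n = 7.03
  alloy J: E = 364.0, α = 8.49, σ_y = 392.0 → σ = 188 MPa, n = 2.08
  alloy C: E = 324.7, α = 5.02, σ_y = 513.0 → σ = 99.3 MPa, n = 5.17
  alloy Y: E = 124.5, α = 11.8, σ_y = 146.0 → σ = 89.4 MPa, n = 1.63
Smallest n: alloy Y with n = 1.63.

alloy Y, n = 1.63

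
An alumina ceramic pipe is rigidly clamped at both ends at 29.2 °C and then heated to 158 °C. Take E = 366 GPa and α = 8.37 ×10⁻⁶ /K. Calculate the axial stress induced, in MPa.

ΔT = 128.8 K. Constrained thermal stress σ = E·α·ΔT = 366.0×10³ MPa × 8.37×10⁻⁶ × 128.8 = 395 MPa (compressive).

395 MPa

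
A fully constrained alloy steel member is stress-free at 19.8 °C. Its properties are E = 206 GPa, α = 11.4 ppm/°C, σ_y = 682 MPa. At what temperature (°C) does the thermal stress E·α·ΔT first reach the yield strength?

310 °C

E·α·ΔT = 682.0 MPa ⇒ ΔT = 682.0 / (206.0×10³ × 11.4×10⁻⁶) = 290.4 K.
T = 19.8 + 290.4 = 310.2 °C.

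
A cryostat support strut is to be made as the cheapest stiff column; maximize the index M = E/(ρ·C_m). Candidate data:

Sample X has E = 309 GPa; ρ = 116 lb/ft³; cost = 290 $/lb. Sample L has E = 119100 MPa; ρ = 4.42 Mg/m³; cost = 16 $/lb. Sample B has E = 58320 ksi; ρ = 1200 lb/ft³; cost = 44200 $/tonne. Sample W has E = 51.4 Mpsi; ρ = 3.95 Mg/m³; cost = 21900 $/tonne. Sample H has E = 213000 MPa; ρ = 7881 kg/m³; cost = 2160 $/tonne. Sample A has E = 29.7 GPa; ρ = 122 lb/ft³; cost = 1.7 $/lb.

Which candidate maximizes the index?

sample H

After converting to SI:
  sample X: E = 309.0 GPa, ρ = 1858 kg/m³, cost = 639.3 $/kg
  sample L: E = 119.1 GPa, ρ = 4420 kg/m³, cost = 35.27 $/kg
  sample B: E = 402.1 GPa, ρ = 19220 kg/m³, cost = 44.20 $/kg
  sample W: E = 354.4 GPa, ρ = 3950 kg/m³, cost = 21.90 $/kg
  sample H: E = 213.0 GPa, ρ = 7881 kg/m³, cost = 2.160 $/kg
  sample A: E = 29.70 GPa, ρ = 1954 kg/m³, cost = 3.748 $/kg
  sample H: M = 12.5 MN·m per $
  sample W: M = 4.10 MN·m per $
  sample A: M = 4.06 MN·m per $
  sample L: M = 0.764 MN·m per $
  sample B: M = 0.473 MN·m per $
  sample X: M = 0.260 MN·m per $
Sample H has the largest M.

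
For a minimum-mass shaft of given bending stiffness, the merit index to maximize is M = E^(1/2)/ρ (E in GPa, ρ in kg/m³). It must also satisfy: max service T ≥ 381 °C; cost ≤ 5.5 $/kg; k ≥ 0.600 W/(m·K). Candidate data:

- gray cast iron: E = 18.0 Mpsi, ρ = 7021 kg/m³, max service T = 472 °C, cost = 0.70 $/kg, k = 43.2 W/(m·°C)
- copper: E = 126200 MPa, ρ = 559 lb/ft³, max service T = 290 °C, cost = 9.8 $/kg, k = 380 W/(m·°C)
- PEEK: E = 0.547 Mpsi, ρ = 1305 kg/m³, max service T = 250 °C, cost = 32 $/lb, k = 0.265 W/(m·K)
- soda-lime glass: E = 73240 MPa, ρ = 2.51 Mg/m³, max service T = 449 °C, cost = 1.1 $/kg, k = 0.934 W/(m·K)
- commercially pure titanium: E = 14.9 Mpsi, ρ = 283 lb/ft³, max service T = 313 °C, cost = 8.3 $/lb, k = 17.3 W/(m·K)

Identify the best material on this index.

Screen on constraints: max service T ≥ 381 °C; cost ≤ 5.5 $/kg; k ≥ 0.600 W/(m·K). Survivors: gray cast iron, soda-lime glass.
In SI units:
  gray cast iron: E = 124.1 GPa, ρ = 7021 kg/m³
  soda-lime glass: E = 73.24 GPa, ρ = 2510 kg/m³
  soda-lime glass: M = 3.41×10⁻³
  gray cast iron: M = 1.59×10⁻³
Soda-lime glass has the largest M.

soda-lime glass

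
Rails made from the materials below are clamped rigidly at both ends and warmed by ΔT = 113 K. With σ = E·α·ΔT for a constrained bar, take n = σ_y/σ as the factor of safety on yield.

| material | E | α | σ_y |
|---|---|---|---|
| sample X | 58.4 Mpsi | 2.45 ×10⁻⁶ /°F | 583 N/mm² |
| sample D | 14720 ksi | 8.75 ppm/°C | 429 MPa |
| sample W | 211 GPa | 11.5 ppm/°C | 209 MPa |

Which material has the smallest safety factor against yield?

With everything in SI (GPa, ×10⁻⁶/K, MPa):
  sample X: E = 402.7, α = 4.41, σ_y = 583.0 → σ = 201 MPa, n = 2.91
  sample D: E = 101.5, α = 8.75, σ_y = 429.0 → σ = 100 MPa, n = 4.28
  sample W: E = 211.0, α = 11.5, σ_y = 209.0 → σ = 274 MPa, n = 0.762
Sample W has the lowest safety factor, n = 0.762.

sample W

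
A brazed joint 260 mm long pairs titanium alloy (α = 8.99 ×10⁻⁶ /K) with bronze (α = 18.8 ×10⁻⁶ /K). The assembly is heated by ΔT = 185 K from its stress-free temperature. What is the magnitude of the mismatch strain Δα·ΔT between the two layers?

Δα = |8.99 − 18.8|×10⁻⁶/K = 9.81×10⁻⁶/K.
Mismatch strain = Δα·ΔT = 9.81×10⁻⁶ × 185.0 = 1.81×10⁻³.

1.81×10⁻³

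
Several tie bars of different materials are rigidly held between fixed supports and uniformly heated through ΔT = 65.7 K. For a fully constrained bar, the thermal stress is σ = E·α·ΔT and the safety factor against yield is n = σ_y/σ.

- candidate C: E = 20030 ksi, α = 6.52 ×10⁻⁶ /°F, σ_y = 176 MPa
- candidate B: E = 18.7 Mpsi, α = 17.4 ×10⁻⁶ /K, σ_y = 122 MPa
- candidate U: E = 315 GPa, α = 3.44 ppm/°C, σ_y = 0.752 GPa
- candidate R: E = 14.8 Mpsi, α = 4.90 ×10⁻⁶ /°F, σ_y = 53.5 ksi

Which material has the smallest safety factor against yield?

candidate B

Per material, after unit conversion:
  candidate C: E = 138.1, α = 11.7, σ_y = 176.0 → σ = 106 MPa, n = 1.65
  candidate B: E = 128.9, α = 17.4, σ_y = 122.0 → σ = 147 MPa, n = 0.828
  candidate U: E = 315.0, α = 3.44, σ_y = 752.0 → σ = 71.2 MPa, n = 10.6
  candidate R: E = 102.0, α = 8.82, σ_y = 368.9 → σ = 59.1 MPa, n = 6.24
Smallest n: candidate B with n = 0.828.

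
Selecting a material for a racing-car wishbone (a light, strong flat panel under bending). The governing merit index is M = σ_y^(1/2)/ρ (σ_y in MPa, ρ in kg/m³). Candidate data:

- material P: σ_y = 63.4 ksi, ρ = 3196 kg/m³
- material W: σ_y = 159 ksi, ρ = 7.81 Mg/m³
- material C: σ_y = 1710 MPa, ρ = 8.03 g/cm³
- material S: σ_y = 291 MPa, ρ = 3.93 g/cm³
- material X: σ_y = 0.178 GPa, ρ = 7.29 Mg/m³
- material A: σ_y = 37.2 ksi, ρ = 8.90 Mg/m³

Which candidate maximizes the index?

In SI units:
  material P: σ_y = 437.1 MPa, ρ = 3196 kg/m³
  material W: σ_y = 1096 MPa, ρ = 7810 kg/m³
  material C: σ_y = 1710 MPa, ρ = 8030 kg/m³
  material S: σ_y = 291.0 MPa, ρ = 3930 kg/m³
  material X: σ_y = 178.0 MPa, ρ = 7290 kg/m³
  material A: σ_y = 256.5 MPa, ρ = 8900 kg/m³
  material P: M = 6.54×10⁻³
  material C: M = 5.15×10⁻³
  material S: M = 4.34×10⁻³
  material W: M = 4.24×10⁻³
  material X: M = 1.83×10⁻³
  material A: M = 1.80×10⁻³
Highest index: material P.

material P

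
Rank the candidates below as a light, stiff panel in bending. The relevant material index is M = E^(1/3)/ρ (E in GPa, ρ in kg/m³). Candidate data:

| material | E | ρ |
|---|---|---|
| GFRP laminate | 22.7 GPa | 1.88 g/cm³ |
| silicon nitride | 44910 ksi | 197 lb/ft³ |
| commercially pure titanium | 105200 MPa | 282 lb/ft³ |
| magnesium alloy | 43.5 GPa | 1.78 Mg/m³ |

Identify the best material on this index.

silicon nitride

After converting to SI:
  GFRP laminate: E = 22.70 GPa, ρ = 1880 kg/m³
  silicon nitride: E = 309.6 GPa, ρ = 3156 kg/m³
  commercially pure titanium: E = 105.2 GPa, ρ = 4517 kg/m³
  magnesium alloy: E = 43.50 GPa, ρ = 1780 kg/m³
  silicon nitride: M = 2.14×10⁻³
  magnesium alloy: M = 1.98×10⁻³
  GFRP laminate: M = 1.51×10⁻³
  commercially pure titanium: M = 1.05×10⁻³
Highest index: silicon nitride.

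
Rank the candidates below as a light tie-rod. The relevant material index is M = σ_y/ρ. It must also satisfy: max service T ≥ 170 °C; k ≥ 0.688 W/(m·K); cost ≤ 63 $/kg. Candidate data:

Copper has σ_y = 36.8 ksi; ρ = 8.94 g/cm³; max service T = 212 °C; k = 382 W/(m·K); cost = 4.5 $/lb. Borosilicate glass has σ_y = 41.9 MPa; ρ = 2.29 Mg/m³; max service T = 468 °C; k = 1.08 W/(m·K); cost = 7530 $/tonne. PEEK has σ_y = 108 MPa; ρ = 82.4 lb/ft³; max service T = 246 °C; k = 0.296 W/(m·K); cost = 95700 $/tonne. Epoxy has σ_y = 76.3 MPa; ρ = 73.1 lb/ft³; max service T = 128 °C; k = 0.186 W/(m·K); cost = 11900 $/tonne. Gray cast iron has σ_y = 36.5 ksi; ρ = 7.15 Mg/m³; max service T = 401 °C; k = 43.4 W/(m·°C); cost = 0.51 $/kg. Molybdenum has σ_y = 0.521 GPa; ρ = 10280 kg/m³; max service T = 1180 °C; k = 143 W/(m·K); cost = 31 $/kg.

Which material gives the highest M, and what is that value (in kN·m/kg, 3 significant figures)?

Screen on constraints: max service T ≥ 170 °C; k ≥ 0.688 W/(m·K); cost ≤ 63 $/kg. Survivors: copper, borosilicate glass, gray cast iron, molybdenum.
Normalizing units and computing the index:
  copper: σ_y = 253.7 MPa, ρ = 8940 kg/m³
  borosilicate glass: σ_y = 41.90 MPa, ρ = 2290 kg/m³
  gray cast iron: σ_y = 251.7 MPa, ρ = 7150 kg/m³
  molybdenum: σ_y = 521.0 MPa, ρ = 10280 kg/m³
  molybdenum: M = 50.7 kN·m/kg
  gray cast iron: M = 35.2 kN·m/kg
  copper: M = 28.4 kN·m/kg
  borosilicate glass: M = 18.3 kN·m/kg
The maximum is for molybdenum.

molybdenum, M = 50.7 kN·m/kg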